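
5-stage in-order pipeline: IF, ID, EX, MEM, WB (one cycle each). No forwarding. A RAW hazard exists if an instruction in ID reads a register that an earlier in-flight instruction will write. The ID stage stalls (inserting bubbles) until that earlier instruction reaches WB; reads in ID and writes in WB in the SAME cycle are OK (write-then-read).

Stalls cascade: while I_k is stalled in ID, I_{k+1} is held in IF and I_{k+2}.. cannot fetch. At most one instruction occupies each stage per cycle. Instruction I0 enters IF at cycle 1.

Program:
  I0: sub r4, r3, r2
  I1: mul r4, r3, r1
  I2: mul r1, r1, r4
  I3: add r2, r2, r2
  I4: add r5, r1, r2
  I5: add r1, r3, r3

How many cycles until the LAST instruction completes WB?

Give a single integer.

I0 sub r4 <- r3,r2: IF@1 ID@2 stall=0 (-) EX@3 MEM@4 WB@5
I1 mul r4 <- r3,r1: IF@2 ID@3 stall=0 (-) EX@4 MEM@5 WB@6
I2 mul r1 <- r1,r4: IF@3 ID@4 stall=2 (RAW on I1.r4 (WB@6)) EX@7 MEM@8 WB@9
I3 add r2 <- r2,r2: IF@4 ID@7 stall=0 (-) EX@8 MEM@9 WB@10
I4 add r5 <- r1,r2: IF@7 ID@8 stall=2 (RAW on I3.r2 (WB@10)) EX@11 MEM@12 WB@13
I5 add r1 <- r3,r3: IF@8 ID@11 stall=0 (-) EX@12 MEM@13 WB@14

Answer: 14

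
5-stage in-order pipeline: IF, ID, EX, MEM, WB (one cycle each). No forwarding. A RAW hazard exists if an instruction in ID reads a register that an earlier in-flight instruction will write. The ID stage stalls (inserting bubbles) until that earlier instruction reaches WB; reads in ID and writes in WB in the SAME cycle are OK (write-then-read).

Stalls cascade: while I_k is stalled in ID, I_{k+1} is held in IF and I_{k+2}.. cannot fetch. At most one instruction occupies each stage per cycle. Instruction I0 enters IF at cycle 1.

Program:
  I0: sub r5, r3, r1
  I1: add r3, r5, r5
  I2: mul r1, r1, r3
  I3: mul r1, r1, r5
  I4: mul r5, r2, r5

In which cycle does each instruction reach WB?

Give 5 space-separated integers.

I0 sub r5 <- r3,r1: IF@1 ID@2 stall=0 (-) EX@3 MEM@4 WB@5
I1 add r3 <- r5,r5: IF@2 ID@3 stall=2 (RAW on I0.r5 (WB@5)) EX@6 MEM@7 WB@8
I2 mul r1 <- r1,r3: IF@3 ID@6 stall=2 (RAW on I1.r3 (WB@8)) EX@9 MEM@10 WB@11
I3 mul r1 <- r1,r5: IF@6 ID@9 stall=2 (RAW on I2.r1 (WB@11)) EX@12 MEM@13 WB@14
I4 mul r5 <- r2,r5: IF@9 ID@12 stall=0 (-) EX@13 MEM@14 WB@15

Answer: 5 8 11 14 15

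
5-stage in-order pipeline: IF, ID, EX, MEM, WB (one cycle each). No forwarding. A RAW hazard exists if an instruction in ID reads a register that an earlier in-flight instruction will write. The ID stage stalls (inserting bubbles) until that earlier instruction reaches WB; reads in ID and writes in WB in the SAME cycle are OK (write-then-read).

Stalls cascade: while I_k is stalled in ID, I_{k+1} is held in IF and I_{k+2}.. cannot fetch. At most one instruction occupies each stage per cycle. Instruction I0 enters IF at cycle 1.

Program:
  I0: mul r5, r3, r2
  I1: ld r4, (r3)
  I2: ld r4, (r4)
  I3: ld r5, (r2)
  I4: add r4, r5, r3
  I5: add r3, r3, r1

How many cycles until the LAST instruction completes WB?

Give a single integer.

I0 mul r5 <- r3,r2: IF@1 ID@2 stall=0 (-) EX@3 MEM@4 WB@5
I1 ld r4 <- r3: IF@2 ID@3 stall=0 (-) EX@4 MEM@5 WB@6
I2 ld r4 <- r4: IF@3 ID@4 stall=2 (RAW on I1.r4 (WB@6)) EX@7 MEM@8 WB@9
I3 ld r5 <- r2: IF@4 ID@7 stall=0 (-) EX@8 MEM@9 WB@10
I4 add r4 <- r5,r3: IF@7 ID@8 stall=2 (RAW on I3.r5 (WB@10)) EX@11 MEM@12 WB@13
I5 add r3 <- r3,r1: IF@8 ID@11 stall=0 (-) EX@12 MEM@13 WB@14

Answer: 14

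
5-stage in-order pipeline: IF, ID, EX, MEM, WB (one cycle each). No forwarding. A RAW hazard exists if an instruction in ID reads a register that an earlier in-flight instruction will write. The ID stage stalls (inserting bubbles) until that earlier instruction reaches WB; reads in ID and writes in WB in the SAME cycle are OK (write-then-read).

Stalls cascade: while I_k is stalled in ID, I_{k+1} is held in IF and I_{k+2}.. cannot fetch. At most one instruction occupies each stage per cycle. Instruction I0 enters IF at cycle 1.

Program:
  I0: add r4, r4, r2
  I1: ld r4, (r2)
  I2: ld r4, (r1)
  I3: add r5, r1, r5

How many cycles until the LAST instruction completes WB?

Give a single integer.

Answer: 8

Derivation:
I0 add r4 <- r4,r2: IF@1 ID@2 stall=0 (-) EX@3 MEM@4 WB@5
I1 ld r4 <- r2: IF@2 ID@3 stall=0 (-) EX@4 MEM@5 WB@6
I2 ld r4 <- r1: IF@3 ID@4 stall=0 (-) EX@5 MEM@6 WB@7
I3 add r5 <- r1,r5: IF@4 ID@5 stall=0 (-) EX@6 MEM@7 WB@8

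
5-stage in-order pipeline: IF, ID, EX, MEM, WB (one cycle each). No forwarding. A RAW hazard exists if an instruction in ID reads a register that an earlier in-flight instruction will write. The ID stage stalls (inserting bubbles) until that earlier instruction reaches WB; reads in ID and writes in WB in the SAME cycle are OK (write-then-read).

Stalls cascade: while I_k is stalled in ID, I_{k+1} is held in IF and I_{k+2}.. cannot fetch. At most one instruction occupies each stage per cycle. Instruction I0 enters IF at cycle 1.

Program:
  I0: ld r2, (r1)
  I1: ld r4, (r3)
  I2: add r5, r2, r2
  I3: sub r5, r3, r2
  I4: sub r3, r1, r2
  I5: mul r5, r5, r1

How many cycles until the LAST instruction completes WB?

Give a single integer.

Answer: 12

Derivation:
I0 ld r2 <- r1: IF@1 ID@2 stall=0 (-) EX@3 MEM@4 WB@5
I1 ld r4 <- r3: IF@2 ID@3 stall=0 (-) EX@4 MEM@5 WB@6
I2 add r5 <- r2,r2: IF@3 ID@4 stall=1 (RAW on I0.r2 (WB@5)) EX@6 MEM@7 WB@8
I3 sub r5 <- r3,r2: IF@4 ID@6 stall=0 (-) EX@7 MEM@8 WB@9
I4 sub r3 <- r1,r2: IF@6 ID@7 stall=0 (-) EX@8 MEM@9 WB@10
I5 mul r5 <- r5,r1: IF@7 ID@8 stall=1 (RAW on I3.r5 (WB@9)) EX@10 MEM@11 WB@12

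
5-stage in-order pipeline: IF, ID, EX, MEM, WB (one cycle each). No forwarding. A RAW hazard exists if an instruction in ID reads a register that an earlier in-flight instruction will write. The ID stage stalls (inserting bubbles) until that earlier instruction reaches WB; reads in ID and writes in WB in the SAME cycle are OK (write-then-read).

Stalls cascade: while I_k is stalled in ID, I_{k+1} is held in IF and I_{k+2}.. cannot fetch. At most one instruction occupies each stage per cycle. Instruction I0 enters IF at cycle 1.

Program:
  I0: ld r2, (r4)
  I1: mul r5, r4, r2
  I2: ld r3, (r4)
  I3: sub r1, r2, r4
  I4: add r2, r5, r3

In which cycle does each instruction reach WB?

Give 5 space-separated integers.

I0 ld r2 <- r4: IF@1 ID@2 stall=0 (-) EX@3 MEM@4 WB@5
I1 mul r5 <- r4,r2: IF@2 ID@3 stall=2 (RAW on I0.r2 (WB@5)) EX@6 MEM@7 WB@8
I2 ld r3 <- r4: IF@3 ID@6 stall=0 (-) EX@7 MEM@8 WB@9
I3 sub r1 <- r2,r4: IF@6 ID@7 stall=0 (-) EX@8 MEM@9 WB@10
I4 add r2 <- r5,r3: IF@7 ID@8 stall=1 (RAW on I2.r3 (WB@9)) EX@10 MEM@11 WB@12

Answer: 5 8 9 10 12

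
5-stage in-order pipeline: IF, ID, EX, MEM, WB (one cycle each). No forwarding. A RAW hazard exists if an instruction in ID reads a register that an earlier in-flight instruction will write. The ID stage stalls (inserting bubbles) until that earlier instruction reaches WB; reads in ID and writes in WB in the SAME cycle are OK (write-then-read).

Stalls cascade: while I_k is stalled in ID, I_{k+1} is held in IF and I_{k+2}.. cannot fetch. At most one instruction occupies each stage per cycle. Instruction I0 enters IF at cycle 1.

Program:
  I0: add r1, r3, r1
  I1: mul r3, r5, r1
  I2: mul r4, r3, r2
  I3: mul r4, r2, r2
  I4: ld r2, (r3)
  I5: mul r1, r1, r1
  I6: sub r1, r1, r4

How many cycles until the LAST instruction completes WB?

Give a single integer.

Answer: 17

Derivation:
I0 add r1 <- r3,r1: IF@1 ID@2 stall=0 (-) EX@3 MEM@4 WB@5
I1 mul r3 <- r5,r1: IF@2 ID@3 stall=2 (RAW on I0.r1 (WB@5)) EX@6 MEM@7 WB@8
I2 mul r4 <- r3,r2: IF@3 ID@6 stall=2 (RAW on I1.r3 (WB@8)) EX@9 MEM@10 WB@11
I3 mul r4 <- r2,r2: IF@6 ID@9 stall=0 (-) EX@10 MEM@11 WB@12
I4 ld r2 <- r3: IF@9 ID@10 stall=0 (-) EX@11 MEM@12 WB@13
I5 mul r1 <- r1,r1: IF@10 ID@11 stall=0 (-) EX@12 MEM@13 WB@14
I6 sub r1 <- r1,r4: IF@11 ID@12 stall=2 (RAW on I5.r1 (WB@14)) EX@15 MEM@16 WB@17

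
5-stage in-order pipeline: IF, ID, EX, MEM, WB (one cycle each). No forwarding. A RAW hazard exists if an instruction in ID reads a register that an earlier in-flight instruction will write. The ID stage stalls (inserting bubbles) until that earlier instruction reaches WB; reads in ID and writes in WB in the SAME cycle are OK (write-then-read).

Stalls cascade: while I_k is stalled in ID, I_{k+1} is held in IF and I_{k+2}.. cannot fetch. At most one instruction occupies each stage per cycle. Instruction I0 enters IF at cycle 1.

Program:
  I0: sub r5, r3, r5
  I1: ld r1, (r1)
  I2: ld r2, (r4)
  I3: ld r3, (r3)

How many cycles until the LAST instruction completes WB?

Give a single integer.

I0 sub r5 <- r3,r5: IF@1 ID@2 stall=0 (-) EX@3 MEM@4 WB@5
I1 ld r1 <- r1: IF@2 ID@3 stall=0 (-) EX@4 MEM@5 WB@6
I2 ld r2 <- r4: IF@3 ID@4 stall=0 (-) EX@5 MEM@6 WB@7
I3 ld r3 <- r3: IF@4 ID@5 stall=0 (-) EX@6 MEM@7 WB@8

Answer: 8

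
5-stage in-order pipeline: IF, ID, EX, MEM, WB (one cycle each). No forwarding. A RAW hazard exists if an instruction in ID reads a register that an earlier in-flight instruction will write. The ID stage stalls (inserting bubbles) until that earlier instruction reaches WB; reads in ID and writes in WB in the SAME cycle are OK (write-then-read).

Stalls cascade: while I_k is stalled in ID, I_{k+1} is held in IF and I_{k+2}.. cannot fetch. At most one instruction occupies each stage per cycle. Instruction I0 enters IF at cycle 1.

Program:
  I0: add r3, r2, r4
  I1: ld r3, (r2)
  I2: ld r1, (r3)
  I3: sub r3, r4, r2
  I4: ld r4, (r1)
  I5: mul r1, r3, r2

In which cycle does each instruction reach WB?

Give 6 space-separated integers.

I0 add r3 <- r2,r4: IF@1 ID@2 stall=0 (-) EX@3 MEM@4 WB@5
I1 ld r3 <- r2: IF@2 ID@3 stall=0 (-) EX@4 MEM@5 WB@6
I2 ld r1 <- r3: IF@3 ID@4 stall=2 (RAW on I1.r3 (WB@6)) EX@7 MEM@8 WB@9
I3 sub r3 <- r4,r2: IF@4 ID@7 stall=0 (-) EX@8 MEM@9 WB@10
I4 ld r4 <- r1: IF@7 ID@8 stall=1 (RAW on I2.r1 (WB@9)) EX@10 MEM@11 WB@12
I5 mul r1 <- r3,r2: IF@8 ID@10 stall=0 (-) EX@11 MEM@12 WB@13

Answer: 5 6 9 10 12 13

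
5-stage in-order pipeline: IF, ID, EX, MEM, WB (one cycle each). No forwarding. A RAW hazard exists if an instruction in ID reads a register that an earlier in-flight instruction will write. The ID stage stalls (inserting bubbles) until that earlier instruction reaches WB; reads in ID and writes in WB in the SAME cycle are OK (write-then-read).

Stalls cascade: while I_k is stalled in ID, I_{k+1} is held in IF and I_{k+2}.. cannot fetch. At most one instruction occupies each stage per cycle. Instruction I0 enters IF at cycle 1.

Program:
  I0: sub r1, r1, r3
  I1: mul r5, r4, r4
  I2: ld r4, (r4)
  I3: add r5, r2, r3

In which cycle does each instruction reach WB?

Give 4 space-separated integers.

I0 sub r1 <- r1,r3: IF@1 ID@2 stall=0 (-) EX@3 MEM@4 WB@5
I1 mul r5 <- r4,r4: IF@2 ID@3 stall=0 (-) EX@4 MEM@5 WB@6
I2 ld r4 <- r4: IF@3 ID@4 stall=0 (-) EX@5 MEM@6 WB@7
I3 add r5 <- r2,r3: IF@4 ID@5 stall=0 (-) EX@6 MEM@7 WB@8

Answer: 5 6 7 8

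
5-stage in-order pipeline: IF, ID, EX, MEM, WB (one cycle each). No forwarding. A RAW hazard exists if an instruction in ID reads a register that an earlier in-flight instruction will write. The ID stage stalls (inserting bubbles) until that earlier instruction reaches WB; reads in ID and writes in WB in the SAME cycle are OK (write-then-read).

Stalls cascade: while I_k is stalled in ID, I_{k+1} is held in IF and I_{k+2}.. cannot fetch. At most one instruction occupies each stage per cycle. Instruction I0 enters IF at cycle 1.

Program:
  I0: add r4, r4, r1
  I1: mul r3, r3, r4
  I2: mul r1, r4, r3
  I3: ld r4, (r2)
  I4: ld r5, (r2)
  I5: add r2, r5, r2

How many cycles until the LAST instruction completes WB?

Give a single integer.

Answer: 16

Derivation:
I0 add r4 <- r4,r1: IF@1 ID@2 stall=0 (-) EX@3 MEM@4 WB@5
I1 mul r3 <- r3,r4: IF@2 ID@3 stall=2 (RAW on I0.r4 (WB@5)) EX@6 MEM@7 WB@8
I2 mul r1 <- r4,r3: IF@3 ID@6 stall=2 (RAW on I1.r3 (WB@8)) EX@9 MEM@10 WB@11
I3 ld r4 <- r2: IF@6 ID@9 stall=0 (-) EX@10 MEM@11 WB@12
I4 ld r5 <- r2: IF@9 ID@10 stall=0 (-) EX@11 MEM@12 WB@13
I5 add r2 <- r5,r2: IF@10 ID@11 stall=2 (RAW on I4.r5 (WB@13)) EX@14 MEM@15 WB@16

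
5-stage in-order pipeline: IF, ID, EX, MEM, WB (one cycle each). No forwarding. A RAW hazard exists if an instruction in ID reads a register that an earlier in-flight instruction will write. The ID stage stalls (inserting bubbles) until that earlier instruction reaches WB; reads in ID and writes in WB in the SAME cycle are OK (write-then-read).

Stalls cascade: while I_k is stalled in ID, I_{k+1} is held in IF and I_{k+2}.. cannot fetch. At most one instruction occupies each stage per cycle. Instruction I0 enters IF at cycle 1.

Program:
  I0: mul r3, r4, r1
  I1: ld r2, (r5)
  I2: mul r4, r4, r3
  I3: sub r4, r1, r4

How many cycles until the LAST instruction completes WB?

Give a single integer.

I0 mul r3 <- r4,r1: IF@1 ID@2 stall=0 (-) EX@3 MEM@4 WB@5
I1 ld r2 <- r5: IF@2 ID@3 stall=0 (-) EX@4 MEM@5 WB@6
I2 mul r4 <- r4,r3: IF@3 ID@4 stall=1 (RAW on I0.r3 (WB@5)) EX@6 MEM@7 WB@8
I3 sub r4 <- r1,r4: IF@4 ID@6 stall=2 (RAW on I2.r4 (WB@8)) EX@9 MEM@10 WB@11

Answer: 11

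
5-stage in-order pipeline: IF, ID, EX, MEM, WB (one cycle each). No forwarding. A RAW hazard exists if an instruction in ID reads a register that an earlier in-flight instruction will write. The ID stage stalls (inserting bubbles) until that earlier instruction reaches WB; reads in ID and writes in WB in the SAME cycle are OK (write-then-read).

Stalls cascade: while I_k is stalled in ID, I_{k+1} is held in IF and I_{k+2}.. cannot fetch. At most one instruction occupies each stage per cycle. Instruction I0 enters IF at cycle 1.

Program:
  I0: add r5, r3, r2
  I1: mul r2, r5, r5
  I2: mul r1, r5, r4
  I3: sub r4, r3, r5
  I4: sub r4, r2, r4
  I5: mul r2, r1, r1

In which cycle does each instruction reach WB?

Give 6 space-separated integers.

Answer: 5 8 9 10 13 14

Derivation:
I0 add r5 <- r3,r2: IF@1 ID@2 stall=0 (-) EX@3 MEM@4 WB@5
I1 mul r2 <- r5,r5: IF@2 ID@3 stall=2 (RAW on I0.r5 (WB@5)) EX@6 MEM@7 WB@8
I2 mul r1 <- r5,r4: IF@3 ID@6 stall=0 (-) EX@7 MEM@8 WB@9
I3 sub r4 <- r3,r5: IF@6 ID@7 stall=0 (-) EX@8 MEM@9 WB@10
I4 sub r4 <- r2,r4: IF@7 ID@8 stall=2 (RAW on I3.r4 (WB@10)) EX@11 MEM@12 WB@13
I5 mul r2 <- r1,r1: IF@8 ID@11 stall=0 (-) EX@12 MEM@13 WB@14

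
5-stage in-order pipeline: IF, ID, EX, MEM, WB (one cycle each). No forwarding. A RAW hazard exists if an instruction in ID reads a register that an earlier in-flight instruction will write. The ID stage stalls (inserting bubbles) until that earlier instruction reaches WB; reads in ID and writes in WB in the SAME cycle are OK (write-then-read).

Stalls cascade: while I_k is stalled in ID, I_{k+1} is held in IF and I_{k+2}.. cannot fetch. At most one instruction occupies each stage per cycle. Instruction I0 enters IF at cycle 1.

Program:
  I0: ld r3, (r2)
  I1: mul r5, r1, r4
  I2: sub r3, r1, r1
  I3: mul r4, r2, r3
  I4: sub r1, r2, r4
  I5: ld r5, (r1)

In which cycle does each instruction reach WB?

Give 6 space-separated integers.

I0 ld r3 <- r2: IF@1 ID@2 stall=0 (-) EX@3 MEM@4 WB@5
I1 mul r5 <- r1,r4: IF@2 ID@3 stall=0 (-) EX@4 MEM@5 WB@6
I2 sub r3 <- r1,r1: IF@3 ID@4 stall=0 (-) EX@5 MEM@6 WB@7
I3 mul r4 <- r2,r3: IF@4 ID@5 stall=2 (RAW on I2.r3 (WB@7)) EX@8 MEM@9 WB@10
I4 sub r1 <- r2,r4: IF@5 ID@8 stall=2 (RAW on I3.r4 (WB@10)) EX@11 MEM@12 WB@13
I5 ld r5 <- r1: IF@8 ID@11 stall=2 (RAW on I4.r1 (WB@13)) EX@14 MEM@15 WB@16

Answer: 5 6 7 10 13 16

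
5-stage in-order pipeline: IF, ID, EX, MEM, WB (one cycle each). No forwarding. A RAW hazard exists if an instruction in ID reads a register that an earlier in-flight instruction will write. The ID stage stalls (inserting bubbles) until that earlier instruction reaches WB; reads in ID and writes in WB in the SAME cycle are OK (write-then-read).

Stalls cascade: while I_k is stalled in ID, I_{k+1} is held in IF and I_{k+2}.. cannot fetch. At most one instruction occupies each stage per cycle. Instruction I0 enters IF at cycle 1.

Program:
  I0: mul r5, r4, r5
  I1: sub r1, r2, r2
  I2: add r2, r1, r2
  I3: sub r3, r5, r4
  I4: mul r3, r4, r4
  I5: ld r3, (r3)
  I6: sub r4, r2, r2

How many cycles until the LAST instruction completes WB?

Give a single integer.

I0 mul r5 <- r4,r5: IF@1 ID@2 stall=0 (-) EX@3 MEM@4 WB@5
I1 sub r1 <- r2,r2: IF@2 ID@3 stall=0 (-) EX@4 MEM@5 WB@6
I2 add r2 <- r1,r2: IF@3 ID@4 stall=2 (RAW on I1.r1 (WB@6)) EX@7 MEM@8 WB@9
I3 sub r3 <- r5,r4: IF@4 ID@7 stall=0 (-) EX@8 MEM@9 WB@10
I4 mul r3 <- r4,r4: IF@7 ID@8 stall=0 (-) EX@9 MEM@10 WB@11
I5 ld r3 <- r3: IF@8 ID@9 stall=2 (RAW on I4.r3 (WB@11)) EX@12 MEM@13 WB@14
I6 sub r4 <- r2,r2: IF@9 ID@12 stall=0 (-) EX@13 MEM@14 WB@15

Answer: 15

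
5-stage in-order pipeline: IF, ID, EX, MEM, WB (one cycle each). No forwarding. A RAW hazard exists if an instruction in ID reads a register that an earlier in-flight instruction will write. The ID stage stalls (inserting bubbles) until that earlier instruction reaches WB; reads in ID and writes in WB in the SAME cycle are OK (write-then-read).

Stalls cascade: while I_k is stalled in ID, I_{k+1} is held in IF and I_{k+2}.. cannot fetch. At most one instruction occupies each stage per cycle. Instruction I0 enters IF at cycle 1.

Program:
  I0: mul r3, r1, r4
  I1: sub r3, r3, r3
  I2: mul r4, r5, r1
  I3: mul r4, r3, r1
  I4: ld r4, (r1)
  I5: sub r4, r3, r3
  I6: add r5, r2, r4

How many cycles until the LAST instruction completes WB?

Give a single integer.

I0 mul r3 <- r1,r4: IF@1 ID@2 stall=0 (-) EX@3 MEM@4 WB@5
I1 sub r3 <- r3,r3: IF@2 ID@3 stall=2 (RAW on I0.r3 (WB@5)) EX@6 MEM@7 WB@8
I2 mul r4 <- r5,r1: IF@3 ID@6 stall=0 (-) EX@7 MEM@8 WB@9
I3 mul r4 <- r3,r1: IF@6 ID@7 stall=1 (RAW on I1.r3 (WB@8)) EX@9 MEM@10 WB@11
I4 ld r4 <- r1: IF@7 ID@9 stall=0 (-) EX@10 MEM@11 WB@12
I5 sub r4 <- r3,r3: IF@9 ID@10 stall=0 (-) EX@11 MEM@12 WB@13
I6 add r5 <- r2,r4: IF@10 ID@11 stall=2 (RAW on I5.r4 (WB@13)) EX@14 MEM@15 WB@16

Answer: 16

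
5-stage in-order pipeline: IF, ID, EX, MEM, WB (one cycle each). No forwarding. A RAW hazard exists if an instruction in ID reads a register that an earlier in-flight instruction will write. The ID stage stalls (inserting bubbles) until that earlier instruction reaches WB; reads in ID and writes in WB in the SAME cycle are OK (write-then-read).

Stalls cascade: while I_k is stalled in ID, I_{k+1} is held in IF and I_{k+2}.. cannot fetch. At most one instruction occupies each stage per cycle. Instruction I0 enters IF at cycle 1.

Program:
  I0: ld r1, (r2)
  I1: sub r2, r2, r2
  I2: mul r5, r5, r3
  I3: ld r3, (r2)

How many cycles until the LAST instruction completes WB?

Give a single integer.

I0 ld r1 <- r2: IF@1 ID@2 stall=0 (-) EX@3 MEM@4 WB@5
I1 sub r2 <- r2,r2: IF@2 ID@3 stall=0 (-) EX@4 MEM@5 WB@6
I2 mul r5 <- r5,r3: IF@3 ID@4 stall=0 (-) EX@5 MEM@6 WB@7
I3 ld r3 <- r2: IF@4 ID@5 stall=1 (RAW on I1.r2 (WB@6)) EX@7 MEM@8 WB@9

Answer: 9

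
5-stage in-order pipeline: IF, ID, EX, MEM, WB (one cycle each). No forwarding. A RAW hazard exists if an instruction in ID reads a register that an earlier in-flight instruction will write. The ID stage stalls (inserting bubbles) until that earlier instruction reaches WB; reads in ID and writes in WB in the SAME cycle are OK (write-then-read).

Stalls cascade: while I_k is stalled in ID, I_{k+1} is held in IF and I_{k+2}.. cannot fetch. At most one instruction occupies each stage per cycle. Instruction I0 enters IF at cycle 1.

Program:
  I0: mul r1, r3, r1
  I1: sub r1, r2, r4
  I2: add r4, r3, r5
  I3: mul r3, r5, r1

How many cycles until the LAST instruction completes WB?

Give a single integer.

I0 mul r1 <- r3,r1: IF@1 ID@2 stall=0 (-) EX@3 MEM@4 WB@5
I1 sub r1 <- r2,r4: IF@2 ID@3 stall=0 (-) EX@4 MEM@5 WB@6
I2 add r4 <- r3,r5: IF@3 ID@4 stall=0 (-) EX@5 MEM@6 WB@7
I3 mul r3 <- r5,r1: IF@4 ID@5 stall=1 (RAW on I1.r1 (WB@6)) EX@7 MEM@8 WB@9

Answer: 9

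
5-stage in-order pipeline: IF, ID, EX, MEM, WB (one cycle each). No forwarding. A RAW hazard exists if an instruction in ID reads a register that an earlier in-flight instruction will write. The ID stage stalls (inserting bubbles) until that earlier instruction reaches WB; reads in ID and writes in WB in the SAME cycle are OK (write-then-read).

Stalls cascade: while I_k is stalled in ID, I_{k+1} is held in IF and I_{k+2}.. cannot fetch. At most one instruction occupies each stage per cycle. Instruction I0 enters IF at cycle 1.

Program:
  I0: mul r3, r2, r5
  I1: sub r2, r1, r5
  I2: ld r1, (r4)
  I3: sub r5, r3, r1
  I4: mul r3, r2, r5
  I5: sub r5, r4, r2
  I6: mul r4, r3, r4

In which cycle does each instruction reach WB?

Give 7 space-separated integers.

Answer: 5 6 7 10 13 14 16

Derivation:
I0 mul r3 <- r2,r5: IF@1 ID@2 stall=0 (-) EX@3 MEM@4 WB@5
I1 sub r2 <- r1,r5: IF@2 ID@3 stall=0 (-) EX@4 MEM@5 WB@6
I2 ld r1 <- r4: IF@3 ID@4 stall=0 (-) EX@5 MEM@6 WB@7
I3 sub r5 <- r3,r1: IF@4 ID@5 stall=2 (RAW on I2.r1 (WB@7)) EX@8 MEM@9 WB@10
I4 mul r3 <- r2,r5: IF@5 ID@8 stall=2 (RAW on I3.r5 (WB@10)) EX@11 MEM@12 WB@13
I5 sub r5 <- r4,r2: IF@8 ID@11 stall=0 (-) EX@12 MEM@13 WB@14
I6 mul r4 <- r3,r4: IF@11 ID@12 stall=1 (RAW on I4.r3 (WB@13)) EX@14 MEM@15 WB@16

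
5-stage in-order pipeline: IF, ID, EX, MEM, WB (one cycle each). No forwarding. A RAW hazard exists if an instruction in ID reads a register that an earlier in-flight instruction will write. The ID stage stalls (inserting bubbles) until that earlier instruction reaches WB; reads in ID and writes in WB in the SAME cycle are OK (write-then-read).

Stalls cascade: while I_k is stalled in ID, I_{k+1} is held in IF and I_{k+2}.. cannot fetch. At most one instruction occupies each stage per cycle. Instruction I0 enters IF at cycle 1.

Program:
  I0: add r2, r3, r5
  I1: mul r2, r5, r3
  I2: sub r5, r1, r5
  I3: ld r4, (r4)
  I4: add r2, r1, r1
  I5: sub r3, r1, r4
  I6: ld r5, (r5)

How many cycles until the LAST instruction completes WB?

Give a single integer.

I0 add r2 <- r3,r5: IF@1 ID@2 stall=0 (-) EX@3 MEM@4 WB@5
I1 mul r2 <- r5,r3: IF@2 ID@3 stall=0 (-) EX@4 MEM@5 WB@6
I2 sub r5 <- r1,r5: IF@3 ID@4 stall=0 (-) EX@5 MEM@6 WB@7
I3 ld r4 <- r4: IF@4 ID@5 stall=0 (-) EX@6 MEM@7 WB@8
I4 add r2 <- r1,r1: IF@5 ID@6 stall=0 (-) EX@7 MEM@8 WB@9
I5 sub r3 <- r1,r4: IF@6 ID@7 stall=1 (RAW on I3.r4 (WB@8)) EX@9 MEM@10 WB@11
I6 ld r5 <- r5: IF@7 ID@9 stall=0 (-) EX@10 MEM@11 WB@12

Answer: 12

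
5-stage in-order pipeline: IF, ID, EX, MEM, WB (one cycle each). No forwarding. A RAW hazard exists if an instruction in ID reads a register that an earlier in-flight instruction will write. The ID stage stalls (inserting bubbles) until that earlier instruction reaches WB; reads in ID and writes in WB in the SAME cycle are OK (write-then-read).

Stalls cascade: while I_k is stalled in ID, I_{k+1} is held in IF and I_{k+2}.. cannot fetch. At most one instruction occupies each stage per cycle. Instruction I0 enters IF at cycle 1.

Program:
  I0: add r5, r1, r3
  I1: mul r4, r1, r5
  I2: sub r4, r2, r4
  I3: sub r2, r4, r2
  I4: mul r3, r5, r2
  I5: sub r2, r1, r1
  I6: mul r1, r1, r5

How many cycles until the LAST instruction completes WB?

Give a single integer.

Answer: 19

Derivation:
I0 add r5 <- r1,r3: IF@1 ID@2 stall=0 (-) EX@3 MEM@4 WB@5
I1 mul r4 <- r1,r5: IF@2 ID@3 stall=2 (RAW on I0.r5 (WB@5)) EX@6 MEM@7 WB@8
I2 sub r4 <- r2,r4: IF@3 ID@6 stall=2 (RAW on I1.r4 (WB@8)) EX@9 MEM@10 WB@11
I3 sub r2 <- r4,r2: IF@6 ID@9 stall=2 (RAW on I2.r4 (WB@11)) EX@12 MEM@13 WB@14
I4 mul r3 <- r5,r2: IF@9 ID@12 stall=2 (RAW on I3.r2 (WB@14)) EX@15 MEM@16 WB@17
I5 sub r2 <- r1,r1: IF@12 ID@15 stall=0 (-) EX@16 MEM@17 WB@18
I6 mul r1 <- r1,r5: IF@15 ID@16 stall=0 (-) EX@17 MEM@18 WB@19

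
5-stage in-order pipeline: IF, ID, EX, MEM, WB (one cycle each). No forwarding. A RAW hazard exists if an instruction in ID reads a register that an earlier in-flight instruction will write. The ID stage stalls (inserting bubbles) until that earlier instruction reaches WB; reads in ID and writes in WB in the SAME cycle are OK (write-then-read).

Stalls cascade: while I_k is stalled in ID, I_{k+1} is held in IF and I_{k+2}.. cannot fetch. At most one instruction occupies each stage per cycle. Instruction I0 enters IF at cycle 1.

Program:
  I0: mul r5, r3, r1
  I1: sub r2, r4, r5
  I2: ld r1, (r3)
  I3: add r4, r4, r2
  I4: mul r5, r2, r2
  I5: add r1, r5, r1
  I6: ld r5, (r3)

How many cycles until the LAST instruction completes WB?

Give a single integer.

Answer: 16

Derivation:
I0 mul r5 <- r3,r1: IF@1 ID@2 stall=0 (-) EX@3 MEM@4 WB@5
I1 sub r2 <- r4,r5: IF@2 ID@3 stall=2 (RAW on I0.r5 (WB@5)) EX@6 MEM@7 WB@8
I2 ld r1 <- r3: IF@3 ID@6 stall=0 (-) EX@7 MEM@8 WB@9
I3 add r4 <- r4,r2: IF@6 ID@7 stall=1 (RAW on I1.r2 (WB@8)) EX@9 MEM@10 WB@11
I4 mul r5 <- r2,r2: IF@7 ID@9 stall=0 (-) EX@10 MEM@11 WB@12
I5 add r1 <- r5,r1: IF@9 ID@10 stall=2 (RAW on I4.r5 (WB@12)) EX@13 MEM@14 WB@15
I6 ld r5 <- r3: IF@10 ID@13 stall=0 (-) EX@14 MEM@15 WB@16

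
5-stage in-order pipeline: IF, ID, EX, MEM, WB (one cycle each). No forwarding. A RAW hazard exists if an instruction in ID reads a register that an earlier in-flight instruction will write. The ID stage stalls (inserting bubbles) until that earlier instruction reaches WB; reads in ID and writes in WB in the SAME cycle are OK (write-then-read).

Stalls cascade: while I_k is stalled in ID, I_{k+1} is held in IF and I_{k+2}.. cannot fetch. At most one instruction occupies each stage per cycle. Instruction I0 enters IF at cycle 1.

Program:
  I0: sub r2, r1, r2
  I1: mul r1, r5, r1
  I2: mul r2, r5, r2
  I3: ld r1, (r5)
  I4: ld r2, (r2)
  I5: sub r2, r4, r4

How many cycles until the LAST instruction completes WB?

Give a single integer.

Answer: 12

Derivation:
I0 sub r2 <- r1,r2: IF@1 ID@2 stall=0 (-) EX@3 MEM@4 WB@5
I1 mul r1 <- r5,r1: IF@2 ID@3 stall=0 (-) EX@4 MEM@5 WB@6
I2 mul r2 <- r5,r2: IF@3 ID@4 stall=1 (RAW on I0.r2 (WB@5)) EX@6 MEM@7 WB@8
I3 ld r1 <- r5: IF@4 ID@6 stall=0 (-) EX@7 MEM@8 WB@9
I4 ld r2 <- r2: IF@6 ID@7 stall=1 (RAW on I2.r2 (WB@8)) EX@9 MEM@10 WB@11
I5 sub r2 <- r4,r4: IF@7 ID@9 stall=0 (-) EX@10 MEM@11 WB@12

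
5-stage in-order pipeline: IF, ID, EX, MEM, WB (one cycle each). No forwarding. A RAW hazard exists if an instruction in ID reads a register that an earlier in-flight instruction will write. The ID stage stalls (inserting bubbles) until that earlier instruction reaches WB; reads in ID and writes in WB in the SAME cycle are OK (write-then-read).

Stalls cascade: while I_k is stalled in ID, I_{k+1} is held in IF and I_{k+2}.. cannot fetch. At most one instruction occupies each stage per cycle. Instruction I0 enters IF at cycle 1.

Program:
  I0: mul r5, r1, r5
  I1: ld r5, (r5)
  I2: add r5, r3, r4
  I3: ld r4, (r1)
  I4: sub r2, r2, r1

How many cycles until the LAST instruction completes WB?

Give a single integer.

I0 mul r5 <- r1,r5: IF@1 ID@2 stall=0 (-) EX@3 MEM@4 WB@5
I1 ld r5 <- r5: IF@2 ID@3 stall=2 (RAW on I0.r5 (WB@5)) EX@6 MEM@7 WB@8
I2 add r5 <- r3,r4: IF@3 ID@6 stall=0 (-) EX@7 MEM@8 WB@9
I3 ld r4 <- r1: IF@6 ID@7 stall=0 (-) EX@8 MEM@9 WB@10
I4 sub r2 <- r2,r1: IF@7 ID@8 stall=0 (-) EX@9 MEM@10 WB@11

Answer: 11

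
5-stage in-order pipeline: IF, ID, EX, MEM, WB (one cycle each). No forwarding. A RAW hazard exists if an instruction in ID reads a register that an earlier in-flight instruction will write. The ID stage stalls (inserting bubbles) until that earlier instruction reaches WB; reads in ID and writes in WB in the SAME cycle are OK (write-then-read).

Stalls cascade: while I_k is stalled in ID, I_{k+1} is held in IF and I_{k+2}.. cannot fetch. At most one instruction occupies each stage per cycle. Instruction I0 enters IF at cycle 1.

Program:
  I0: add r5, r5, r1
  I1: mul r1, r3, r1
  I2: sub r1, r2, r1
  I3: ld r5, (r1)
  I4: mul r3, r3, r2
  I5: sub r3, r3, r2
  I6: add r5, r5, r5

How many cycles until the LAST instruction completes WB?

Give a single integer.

I0 add r5 <- r5,r1: IF@1 ID@2 stall=0 (-) EX@3 MEM@4 WB@5
I1 mul r1 <- r3,r1: IF@2 ID@3 stall=0 (-) EX@4 MEM@5 WB@6
I2 sub r1 <- r2,r1: IF@3 ID@4 stall=2 (RAW on I1.r1 (WB@6)) EX@7 MEM@8 WB@9
I3 ld r5 <- r1: IF@4 ID@7 stall=2 (RAW on I2.r1 (WB@9)) EX@10 MEM@11 WB@12
I4 mul r3 <- r3,r2: IF@7 ID@10 stall=0 (-) EX@11 MEM@12 WB@13
I5 sub r3 <- r3,r2: IF@10 ID@11 stall=2 (RAW on I4.r3 (WB@13)) EX@14 MEM@15 WB@16
I6 add r5 <- r5,r5: IF@11 ID@14 stall=0 (-) EX@15 MEM@16 WB@17

Answer: 17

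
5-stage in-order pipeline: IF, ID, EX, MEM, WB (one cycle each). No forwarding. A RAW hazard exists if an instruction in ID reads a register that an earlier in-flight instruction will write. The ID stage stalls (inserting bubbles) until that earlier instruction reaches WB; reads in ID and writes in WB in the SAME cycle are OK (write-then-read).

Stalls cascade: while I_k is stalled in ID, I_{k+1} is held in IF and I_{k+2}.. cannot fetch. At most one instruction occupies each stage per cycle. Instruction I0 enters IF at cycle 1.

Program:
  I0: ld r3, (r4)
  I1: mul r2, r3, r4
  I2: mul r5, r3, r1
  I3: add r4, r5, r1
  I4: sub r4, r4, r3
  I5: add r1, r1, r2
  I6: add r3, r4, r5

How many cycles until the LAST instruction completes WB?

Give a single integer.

I0 ld r3 <- r4: IF@1 ID@2 stall=0 (-) EX@3 MEM@4 WB@5
I1 mul r2 <- r3,r4: IF@2 ID@3 stall=2 (RAW on I0.r3 (WB@5)) EX@6 MEM@7 WB@8
I2 mul r5 <- r3,r1: IF@3 ID@6 stall=0 (-) EX@7 MEM@8 WB@9
I3 add r4 <- r5,r1: IF@6 ID@7 stall=2 (RAW on I2.r5 (WB@9)) EX@10 MEM@11 WB@12
I4 sub r4 <- r4,r3: IF@7 ID@10 stall=2 (RAW on I3.r4 (WB@12)) EX@13 MEM@14 WB@15
I5 add r1 <- r1,r2: IF@10 ID@13 stall=0 (-) EX@14 MEM@15 WB@16
I6 add r3 <- r4,r5: IF@13 ID@14 stall=1 (RAW on I4.r4 (WB@15)) EX@16 MEM@17 WB@18

Answer: 18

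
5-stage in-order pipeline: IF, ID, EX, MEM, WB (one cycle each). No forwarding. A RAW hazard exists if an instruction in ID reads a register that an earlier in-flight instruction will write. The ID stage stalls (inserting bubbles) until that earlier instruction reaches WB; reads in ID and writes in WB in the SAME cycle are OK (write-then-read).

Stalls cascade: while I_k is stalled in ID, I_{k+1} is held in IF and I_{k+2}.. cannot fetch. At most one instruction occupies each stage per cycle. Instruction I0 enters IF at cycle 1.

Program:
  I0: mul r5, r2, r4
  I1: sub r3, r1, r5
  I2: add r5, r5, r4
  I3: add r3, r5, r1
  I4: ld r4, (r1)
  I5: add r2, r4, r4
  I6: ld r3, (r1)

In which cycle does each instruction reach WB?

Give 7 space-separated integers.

Answer: 5 8 9 12 13 16 17

Derivation:
I0 mul r5 <- r2,r4: IF@1 ID@2 stall=0 (-) EX@3 MEM@4 WB@5
I1 sub r3 <- r1,r5: IF@2 ID@3 stall=2 (RAW on I0.r5 (WB@5)) EX@6 MEM@7 WB@8
I2 add r5 <- r5,r4: IF@3 ID@6 stall=0 (-) EX@7 MEM@8 WB@9
I3 add r3 <- r5,r1: IF@6 ID@7 stall=2 (RAW on I2.r5 (WB@9)) EX@10 MEM@11 WB@12
I4 ld r4 <- r1: IF@7 ID@10 stall=0 (-) EX@11 MEM@12 WB@13
I5 add r2 <- r4,r4: IF@10 ID@11 stall=2 (RAW on I4.r4 (WB@13)) EX@14 MEM@15 WB@16
I6 ld r3 <- r1: IF@11 ID@14 stall=0 (-) EX@15 MEM@16 WB@17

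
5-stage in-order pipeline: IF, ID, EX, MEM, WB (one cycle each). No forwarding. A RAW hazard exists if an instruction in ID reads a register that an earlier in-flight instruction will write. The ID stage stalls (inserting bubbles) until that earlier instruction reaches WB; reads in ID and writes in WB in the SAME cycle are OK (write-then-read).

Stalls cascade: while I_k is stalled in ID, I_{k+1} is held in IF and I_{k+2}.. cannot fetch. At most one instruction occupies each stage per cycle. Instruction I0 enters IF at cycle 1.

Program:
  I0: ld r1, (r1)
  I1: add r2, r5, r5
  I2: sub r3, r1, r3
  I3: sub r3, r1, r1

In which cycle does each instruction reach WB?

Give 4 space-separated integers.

Answer: 5 6 8 9

Derivation:
I0 ld r1 <- r1: IF@1 ID@2 stall=0 (-) EX@3 MEM@4 WB@5
I1 add r2 <- r5,r5: IF@2 ID@3 stall=0 (-) EX@4 MEM@5 WB@6
I2 sub r3 <- r1,r3: IF@3 ID@4 stall=1 (RAW on I0.r1 (WB@5)) EX@6 MEM@7 WB@8
I3 sub r3 <- r1,r1: IF@4 ID@6 stall=0 (-) EX@7 MEM@8 WB@9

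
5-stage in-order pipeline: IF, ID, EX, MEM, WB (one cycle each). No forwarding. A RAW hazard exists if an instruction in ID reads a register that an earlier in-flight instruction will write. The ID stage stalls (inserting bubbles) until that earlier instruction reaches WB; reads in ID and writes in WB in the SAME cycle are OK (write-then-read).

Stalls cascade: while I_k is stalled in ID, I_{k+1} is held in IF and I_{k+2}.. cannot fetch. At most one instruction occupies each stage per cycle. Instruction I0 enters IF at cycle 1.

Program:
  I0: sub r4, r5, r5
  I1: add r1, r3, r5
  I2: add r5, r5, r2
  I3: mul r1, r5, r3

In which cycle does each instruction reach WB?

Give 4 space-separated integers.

I0 sub r4 <- r5,r5: IF@1 ID@2 stall=0 (-) EX@3 MEM@4 WB@5
I1 add r1 <- r3,r5: IF@2 ID@3 stall=0 (-) EX@4 MEM@5 WB@6
I2 add r5 <- r5,r2: IF@3 ID@4 stall=0 (-) EX@5 MEM@6 WB@7
I3 mul r1 <- r5,r3: IF@4 ID@5 stall=2 (RAW on I2.r5 (WB@7)) EX@8 MEM@9 WB@10

Answer: 5 6 7 10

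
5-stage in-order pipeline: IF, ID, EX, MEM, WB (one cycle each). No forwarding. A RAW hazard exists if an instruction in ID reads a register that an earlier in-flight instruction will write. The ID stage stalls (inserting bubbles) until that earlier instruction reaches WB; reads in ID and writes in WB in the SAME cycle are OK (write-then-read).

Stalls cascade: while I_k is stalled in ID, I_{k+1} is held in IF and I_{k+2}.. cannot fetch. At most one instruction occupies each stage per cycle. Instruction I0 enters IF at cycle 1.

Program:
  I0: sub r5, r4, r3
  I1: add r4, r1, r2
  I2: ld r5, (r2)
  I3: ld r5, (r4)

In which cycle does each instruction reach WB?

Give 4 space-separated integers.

Answer: 5 6 7 9

Derivation:
I0 sub r5 <- r4,r3: IF@1 ID@2 stall=0 (-) EX@3 MEM@4 WB@5
I1 add r4 <- r1,r2: IF@2 ID@3 stall=0 (-) EX@4 MEM@5 WB@6
I2 ld r5 <- r2: IF@3 ID@4 stall=0 (-) EX@5 MEM@6 WB@7
I3 ld r5 <- r4: IF@4 ID@5 stall=1 (RAW on I1.r4 (WB@6)) EX@7 MEM@8 WB@9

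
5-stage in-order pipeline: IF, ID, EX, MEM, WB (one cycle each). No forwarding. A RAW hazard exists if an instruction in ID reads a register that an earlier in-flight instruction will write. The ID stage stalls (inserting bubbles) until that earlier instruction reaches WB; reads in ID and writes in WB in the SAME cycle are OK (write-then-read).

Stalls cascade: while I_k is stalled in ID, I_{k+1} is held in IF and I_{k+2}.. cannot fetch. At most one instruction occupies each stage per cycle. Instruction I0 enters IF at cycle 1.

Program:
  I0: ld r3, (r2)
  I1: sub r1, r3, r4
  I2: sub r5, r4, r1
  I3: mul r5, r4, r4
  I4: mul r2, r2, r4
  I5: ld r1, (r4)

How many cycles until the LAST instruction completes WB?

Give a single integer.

Answer: 14

Derivation:
I0 ld r3 <- r2: IF@1 ID@2 stall=0 (-) EX@3 MEM@4 WB@5
I1 sub r1 <- r3,r4: IF@2 ID@3 stall=2 (RAW on I0.r3 (WB@5)) EX@6 MEM@7 WB@8
I2 sub r5 <- r4,r1: IF@3 ID@6 stall=2 (RAW on I1.r1 (WB@8)) EX@9 MEM@10 WB@11
I3 mul r5 <- r4,r4: IF@6 ID@9 stall=0 (-) EX@10 MEM@11 WB@12
I4 mul r2 <- r2,r4: IF@9 ID@10 stall=0 (-) EX@11 MEM@12 WB@13
I5 ld r1 <- r4: IF@10 ID@11 stall=0 (-) EX@12 MEM@13 WB@14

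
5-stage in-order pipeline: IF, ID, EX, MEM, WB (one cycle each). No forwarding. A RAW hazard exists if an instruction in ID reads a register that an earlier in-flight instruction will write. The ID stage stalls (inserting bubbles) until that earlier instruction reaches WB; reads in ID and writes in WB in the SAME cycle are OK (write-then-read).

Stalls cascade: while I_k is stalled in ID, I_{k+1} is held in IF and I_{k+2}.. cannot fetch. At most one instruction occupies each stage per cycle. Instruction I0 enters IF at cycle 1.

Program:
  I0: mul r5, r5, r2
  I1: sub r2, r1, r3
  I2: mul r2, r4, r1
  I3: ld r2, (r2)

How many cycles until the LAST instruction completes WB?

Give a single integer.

I0 mul r5 <- r5,r2: IF@1 ID@2 stall=0 (-) EX@3 MEM@4 WB@5
I1 sub r2 <- r1,r3: IF@2 ID@3 stall=0 (-) EX@4 MEM@5 WB@6
I2 mul r2 <- r4,r1: IF@3 ID@4 stall=0 (-) EX@5 MEM@6 WB@7
I3 ld r2 <- r2: IF@4 ID@5 stall=2 (RAW on I2.r2 (WB@7)) EX@8 MEM@9 WB@10

Answer: 10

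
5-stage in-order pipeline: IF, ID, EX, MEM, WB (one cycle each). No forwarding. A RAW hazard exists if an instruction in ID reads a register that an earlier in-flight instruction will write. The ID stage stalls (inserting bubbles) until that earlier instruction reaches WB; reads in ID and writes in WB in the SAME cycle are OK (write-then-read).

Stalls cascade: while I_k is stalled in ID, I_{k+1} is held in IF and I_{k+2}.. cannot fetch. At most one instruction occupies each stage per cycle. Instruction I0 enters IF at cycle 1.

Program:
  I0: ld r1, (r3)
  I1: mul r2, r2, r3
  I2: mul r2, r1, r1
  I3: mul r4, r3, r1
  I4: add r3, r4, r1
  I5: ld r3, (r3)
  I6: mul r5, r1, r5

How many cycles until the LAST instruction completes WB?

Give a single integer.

I0 ld r1 <- r3: IF@1 ID@2 stall=0 (-) EX@3 MEM@4 WB@5
I1 mul r2 <- r2,r3: IF@2 ID@3 stall=0 (-) EX@4 MEM@5 WB@6
I2 mul r2 <- r1,r1: IF@3 ID@4 stall=1 (RAW on I0.r1 (WB@5)) EX@6 MEM@7 WB@8
I3 mul r4 <- r3,r1: IF@4 ID@6 stall=0 (-) EX@7 MEM@8 WB@9
I4 add r3 <- r4,r1: IF@6 ID@7 stall=2 (RAW on I3.r4 (WB@9)) EX@10 MEM@11 WB@12
I5 ld r3 <- r3: IF@7 ID@10 stall=2 (RAW on I4.r3 (WB@12)) EX@13 MEM@14 WB@15
I6 mul r5 <- r1,r5: IF@10 ID@13 stall=0 (-) EX@14 MEM@15 WB@16

Answer: 16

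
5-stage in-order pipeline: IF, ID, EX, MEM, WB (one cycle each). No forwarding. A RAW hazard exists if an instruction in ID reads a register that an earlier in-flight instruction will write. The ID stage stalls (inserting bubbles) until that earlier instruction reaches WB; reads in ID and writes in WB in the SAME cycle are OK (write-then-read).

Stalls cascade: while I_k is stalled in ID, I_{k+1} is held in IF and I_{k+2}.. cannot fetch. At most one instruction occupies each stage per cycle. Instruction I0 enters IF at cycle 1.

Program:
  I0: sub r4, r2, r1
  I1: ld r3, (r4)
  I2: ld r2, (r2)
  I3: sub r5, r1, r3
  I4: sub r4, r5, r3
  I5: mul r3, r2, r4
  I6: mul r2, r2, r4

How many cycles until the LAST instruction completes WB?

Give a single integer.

Answer: 18

Derivation:
I0 sub r4 <- r2,r1: IF@1 ID@2 stall=0 (-) EX@3 MEM@4 WB@5
I1 ld r3 <- r4: IF@2 ID@3 stall=2 (RAW on I0.r4 (WB@5)) EX@6 MEM@7 WB@8
I2 ld r2 <- r2: IF@3 ID@6 stall=0 (-) EX@7 MEM@8 WB@9
I3 sub r5 <- r1,r3: IF@6 ID@7 stall=1 (RAW on I1.r3 (WB@8)) EX@9 MEM@10 WB@11
I4 sub r4 <- r5,r3: IF@7 ID@9 stall=2 (RAW on I3.r5 (WB@11)) EX@12 MEM@13 WB@14
I5 mul r3 <- r2,r4: IF@9 ID@12 stall=2 (RAW on I4.r4 (WB@14)) EX@15 MEM@16 WB@17
I6 mul r2 <- r2,r4: IF@12 ID@15 stall=0 (-) EX@16 MEM@17 WB@18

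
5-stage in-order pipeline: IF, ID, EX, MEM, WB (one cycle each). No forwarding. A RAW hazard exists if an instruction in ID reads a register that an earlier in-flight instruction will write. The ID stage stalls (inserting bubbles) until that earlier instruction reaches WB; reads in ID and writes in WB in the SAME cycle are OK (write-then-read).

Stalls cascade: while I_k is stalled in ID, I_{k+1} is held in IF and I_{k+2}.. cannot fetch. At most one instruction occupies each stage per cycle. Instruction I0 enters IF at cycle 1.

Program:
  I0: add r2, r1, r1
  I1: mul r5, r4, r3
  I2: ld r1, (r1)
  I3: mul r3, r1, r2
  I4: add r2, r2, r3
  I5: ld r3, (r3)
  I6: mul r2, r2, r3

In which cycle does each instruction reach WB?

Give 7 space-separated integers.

Answer: 5 6 7 10 13 14 17

Derivation:
I0 add r2 <- r1,r1: IF@1 ID@2 stall=0 (-) EX@3 MEM@4 WB@5
I1 mul r5 <- r4,r3: IF@2 ID@3 stall=0 (-) EX@4 MEM@5 WB@6
I2 ld r1 <- r1: IF@3 ID@4 stall=0 (-) EX@5 MEM@6 WB@7
I3 mul r3 <- r1,r2: IF@4 ID@5 stall=2 (RAW on I2.r1 (WB@7)) EX@8 MEM@9 WB@10
I4 add r2 <- r2,r3: IF@5 ID@8 stall=2 (RAW on I3.r3 (WB@10)) EX@11 MEM@12 WB@13
I5 ld r3 <- r3: IF@8 ID@11 stall=0 (-) EX@12 MEM@13 WB@14
I6 mul r2 <- r2,r3: IF@11 ID@12 stall=2 (RAW on I5.r3 (WB@14)) EX@15 MEM@16 WB@17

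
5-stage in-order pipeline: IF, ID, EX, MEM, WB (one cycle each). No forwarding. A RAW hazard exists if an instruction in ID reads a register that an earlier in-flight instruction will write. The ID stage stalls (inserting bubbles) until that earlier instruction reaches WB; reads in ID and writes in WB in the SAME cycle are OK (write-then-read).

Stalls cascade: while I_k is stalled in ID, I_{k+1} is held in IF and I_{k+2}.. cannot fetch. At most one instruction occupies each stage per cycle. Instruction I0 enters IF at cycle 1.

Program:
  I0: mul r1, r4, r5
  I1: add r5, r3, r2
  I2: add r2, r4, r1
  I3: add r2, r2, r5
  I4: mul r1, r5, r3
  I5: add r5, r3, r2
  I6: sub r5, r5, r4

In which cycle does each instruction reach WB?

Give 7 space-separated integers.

Answer: 5 6 8 11 12 14 17

Derivation:
I0 mul r1 <- r4,r5: IF@1 ID@2 stall=0 (-) EX@3 MEM@4 WB@5
I1 add r5 <- r3,r2: IF@2 ID@3 stall=0 (-) EX@4 MEM@5 WB@6
I2 add r2 <- r4,r1: IF@3 ID@4 stall=1 (RAW on I0.r1 (WB@5)) EX@6 MEM@7 WB@8
I3 add r2 <- r2,r5: IF@4 ID@6 stall=2 (RAW on I2.r2 (WB@8)) EX@9 MEM@10 WB@11
I4 mul r1 <- r5,r3: IF@6 ID@9 stall=0 (-) EX@10 MEM@11 WB@12
I5 add r5 <- r3,r2: IF@9 ID@10 stall=1 (RAW on I3.r2 (WB@11)) EX@12 MEM@13 WB@14
I6 sub r5 <- r5,r4: IF@10 ID@12 stall=2 (RAW on I5.r5 (WB@14)) EX@15 MEM@16 WB@17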